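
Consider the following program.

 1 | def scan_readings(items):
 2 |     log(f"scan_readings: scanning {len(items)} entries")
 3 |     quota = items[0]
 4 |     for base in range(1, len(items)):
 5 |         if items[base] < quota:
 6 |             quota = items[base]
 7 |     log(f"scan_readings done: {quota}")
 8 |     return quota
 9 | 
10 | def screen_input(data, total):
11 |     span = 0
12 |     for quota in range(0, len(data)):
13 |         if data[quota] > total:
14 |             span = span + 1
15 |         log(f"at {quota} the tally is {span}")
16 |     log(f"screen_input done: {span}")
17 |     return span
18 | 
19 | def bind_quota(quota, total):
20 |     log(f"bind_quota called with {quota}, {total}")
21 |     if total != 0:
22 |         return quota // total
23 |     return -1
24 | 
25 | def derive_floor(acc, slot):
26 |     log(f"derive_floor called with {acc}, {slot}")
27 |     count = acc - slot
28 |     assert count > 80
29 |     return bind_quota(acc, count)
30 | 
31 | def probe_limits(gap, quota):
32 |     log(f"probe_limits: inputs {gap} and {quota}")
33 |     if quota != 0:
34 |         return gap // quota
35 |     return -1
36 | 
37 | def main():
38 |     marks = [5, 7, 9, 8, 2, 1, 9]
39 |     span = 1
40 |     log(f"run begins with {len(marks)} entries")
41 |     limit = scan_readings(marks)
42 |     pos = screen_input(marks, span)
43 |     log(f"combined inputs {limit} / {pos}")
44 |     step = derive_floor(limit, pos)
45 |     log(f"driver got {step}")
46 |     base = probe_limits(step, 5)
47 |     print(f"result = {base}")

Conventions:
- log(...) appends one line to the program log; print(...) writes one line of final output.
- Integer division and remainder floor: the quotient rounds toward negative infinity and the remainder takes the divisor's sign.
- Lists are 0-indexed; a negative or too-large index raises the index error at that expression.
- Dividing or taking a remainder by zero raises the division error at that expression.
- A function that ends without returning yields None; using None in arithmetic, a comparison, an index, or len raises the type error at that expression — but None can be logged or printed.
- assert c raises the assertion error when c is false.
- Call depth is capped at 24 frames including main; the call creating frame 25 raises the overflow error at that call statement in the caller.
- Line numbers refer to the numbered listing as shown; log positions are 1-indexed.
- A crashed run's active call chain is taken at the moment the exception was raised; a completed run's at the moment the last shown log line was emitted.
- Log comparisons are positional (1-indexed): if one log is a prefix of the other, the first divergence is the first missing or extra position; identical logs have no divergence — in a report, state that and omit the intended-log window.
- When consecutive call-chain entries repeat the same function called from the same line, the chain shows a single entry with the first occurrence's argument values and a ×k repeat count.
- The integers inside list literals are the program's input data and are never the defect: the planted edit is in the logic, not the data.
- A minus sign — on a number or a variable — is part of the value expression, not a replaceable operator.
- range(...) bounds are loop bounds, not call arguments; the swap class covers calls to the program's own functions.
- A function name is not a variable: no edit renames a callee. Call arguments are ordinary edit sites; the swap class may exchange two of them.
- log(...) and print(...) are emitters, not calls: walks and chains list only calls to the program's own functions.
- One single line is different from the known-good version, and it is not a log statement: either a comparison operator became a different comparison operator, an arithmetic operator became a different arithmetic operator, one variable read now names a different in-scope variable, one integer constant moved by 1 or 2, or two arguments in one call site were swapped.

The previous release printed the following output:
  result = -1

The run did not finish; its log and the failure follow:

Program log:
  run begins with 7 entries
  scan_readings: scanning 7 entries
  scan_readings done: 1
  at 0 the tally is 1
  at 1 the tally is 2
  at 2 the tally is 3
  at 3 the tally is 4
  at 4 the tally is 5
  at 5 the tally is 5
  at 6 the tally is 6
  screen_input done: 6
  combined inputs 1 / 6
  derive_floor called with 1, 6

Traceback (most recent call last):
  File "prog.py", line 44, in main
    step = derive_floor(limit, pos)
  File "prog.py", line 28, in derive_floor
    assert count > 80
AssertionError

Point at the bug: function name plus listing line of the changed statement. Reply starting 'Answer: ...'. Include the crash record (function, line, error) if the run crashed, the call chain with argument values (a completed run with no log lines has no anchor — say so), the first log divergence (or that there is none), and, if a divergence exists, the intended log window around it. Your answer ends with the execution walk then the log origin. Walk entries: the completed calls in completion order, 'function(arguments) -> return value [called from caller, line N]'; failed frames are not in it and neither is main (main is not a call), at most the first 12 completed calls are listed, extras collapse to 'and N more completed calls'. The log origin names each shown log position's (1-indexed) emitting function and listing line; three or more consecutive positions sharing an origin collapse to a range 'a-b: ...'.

Answer: the defect is in derive_floor at line 28.
Core observation: Only 13 log lines were emitted before the run died; the intended continuation was 'bind_quota called with 1, -5'.
Crash: derive_floor, line 28, AssertionError.
Call chain: main -> derive_floor(1, 6) (called at line 44).
First divergence: position 14 — the faulty run's log ends after 13 lines; the working version continues with 'bind_quota called with 1, -5'.
Intended log window:
  12: combined inputs 1 / 6
  13: derive_floor called with 1, 6
  14: bind_quota called with 1, -5
  15: driver got -1
Execution walk:
  scan_readings([5, 7, 9, 8, 2, 1, 9]) -> 1  [called from main, line 41]
  screen_input([5, 7, 9, 8, 2, 1, 9], 1) -> 6  [called from main, line 42]
Origin of each log line:
  1: from main, line 40
  2: from scan_readings, line 2
  3: from scan_readings, line 7
  4-10: from screen_input, line 15
  11: from screen_input, line 16
  12: from main, line 43
  13: from derive_floor, line 26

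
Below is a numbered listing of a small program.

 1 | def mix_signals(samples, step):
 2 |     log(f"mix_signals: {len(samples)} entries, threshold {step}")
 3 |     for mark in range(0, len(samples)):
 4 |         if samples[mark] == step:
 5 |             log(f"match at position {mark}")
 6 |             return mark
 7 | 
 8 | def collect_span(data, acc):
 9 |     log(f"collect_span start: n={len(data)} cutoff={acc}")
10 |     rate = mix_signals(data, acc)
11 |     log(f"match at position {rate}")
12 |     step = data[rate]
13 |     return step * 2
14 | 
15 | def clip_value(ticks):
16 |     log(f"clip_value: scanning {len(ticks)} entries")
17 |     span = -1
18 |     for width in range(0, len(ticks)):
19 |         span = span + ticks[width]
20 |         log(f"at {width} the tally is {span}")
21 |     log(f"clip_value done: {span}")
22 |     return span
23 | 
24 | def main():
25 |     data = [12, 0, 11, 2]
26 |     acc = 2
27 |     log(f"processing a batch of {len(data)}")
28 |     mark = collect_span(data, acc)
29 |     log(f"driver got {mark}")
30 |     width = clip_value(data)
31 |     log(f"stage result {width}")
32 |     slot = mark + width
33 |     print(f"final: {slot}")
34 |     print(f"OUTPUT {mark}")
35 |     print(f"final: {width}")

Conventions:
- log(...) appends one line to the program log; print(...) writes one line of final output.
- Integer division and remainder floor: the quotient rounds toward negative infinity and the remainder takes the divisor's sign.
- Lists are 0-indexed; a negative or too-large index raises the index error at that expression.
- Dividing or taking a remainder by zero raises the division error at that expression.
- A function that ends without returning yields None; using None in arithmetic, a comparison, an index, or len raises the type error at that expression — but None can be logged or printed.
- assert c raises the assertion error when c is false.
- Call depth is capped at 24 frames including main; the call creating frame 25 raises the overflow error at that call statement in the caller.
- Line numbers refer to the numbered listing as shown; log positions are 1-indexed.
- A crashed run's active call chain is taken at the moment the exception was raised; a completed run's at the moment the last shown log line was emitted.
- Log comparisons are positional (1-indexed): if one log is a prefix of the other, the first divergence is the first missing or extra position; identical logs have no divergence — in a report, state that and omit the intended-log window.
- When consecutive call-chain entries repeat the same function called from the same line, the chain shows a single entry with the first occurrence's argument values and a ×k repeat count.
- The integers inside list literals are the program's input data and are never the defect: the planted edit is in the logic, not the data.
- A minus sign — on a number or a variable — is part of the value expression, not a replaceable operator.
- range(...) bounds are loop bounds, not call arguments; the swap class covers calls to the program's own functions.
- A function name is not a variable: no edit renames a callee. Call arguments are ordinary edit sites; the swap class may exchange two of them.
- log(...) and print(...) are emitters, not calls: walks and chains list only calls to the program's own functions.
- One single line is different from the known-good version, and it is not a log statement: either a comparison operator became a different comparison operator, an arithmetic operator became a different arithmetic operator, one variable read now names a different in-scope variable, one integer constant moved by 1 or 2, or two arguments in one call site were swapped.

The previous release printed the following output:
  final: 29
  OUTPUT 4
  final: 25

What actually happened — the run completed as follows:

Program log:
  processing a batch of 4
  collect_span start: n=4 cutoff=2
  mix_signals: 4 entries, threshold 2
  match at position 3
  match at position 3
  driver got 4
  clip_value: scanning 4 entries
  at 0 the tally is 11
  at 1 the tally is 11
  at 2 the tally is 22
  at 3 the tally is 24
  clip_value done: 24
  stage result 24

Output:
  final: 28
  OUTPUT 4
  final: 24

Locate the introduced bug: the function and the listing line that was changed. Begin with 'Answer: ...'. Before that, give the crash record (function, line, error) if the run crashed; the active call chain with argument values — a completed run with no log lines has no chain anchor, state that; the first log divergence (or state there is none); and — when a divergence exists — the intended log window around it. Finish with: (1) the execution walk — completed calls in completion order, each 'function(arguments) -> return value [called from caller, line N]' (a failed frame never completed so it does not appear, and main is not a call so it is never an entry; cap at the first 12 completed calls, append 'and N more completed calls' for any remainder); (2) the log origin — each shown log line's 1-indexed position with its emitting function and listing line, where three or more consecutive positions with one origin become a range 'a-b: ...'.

Answer: the defect is in clip_value at line 17.
Key fact: The log first diverges at position 8: the faulty run prints 'at 0 the tally is 11' where the working version prints 'at 0 the tally is 12'.
Call chain: main.
First divergence: position 8 — the shown line 'at 0 the tally is 11' should read 'at 0 the tally is 12'.
Intended log window:
  6: driver got 4
  7: clip_value: scanning 4 entries
  8: at 0 the tally is 12
  9: at 1 the tally is 12
Execution walk:
  mix_signals([12, 0, 11, 2], 2) -> 3  [called from collect_span, line 10]
  collect_span([12, 0, 11, 2], 2) -> 4  [called from main, line 28]
  clip_value([12, 0, 11, 2]) -> 24  [called from main, line 30]
Log origin:
  1 — main, line 27
  2 — collect_span, line 9
  3 — mix_signals, line 2
  4 — mix_signals, line 5
  5 — collect_span, line 11
  6 — main, line 29
  7 — clip_value, line 16
  8-11 — clip_value, line 20
  12 — clip_value, line 21
  13 — main, line 31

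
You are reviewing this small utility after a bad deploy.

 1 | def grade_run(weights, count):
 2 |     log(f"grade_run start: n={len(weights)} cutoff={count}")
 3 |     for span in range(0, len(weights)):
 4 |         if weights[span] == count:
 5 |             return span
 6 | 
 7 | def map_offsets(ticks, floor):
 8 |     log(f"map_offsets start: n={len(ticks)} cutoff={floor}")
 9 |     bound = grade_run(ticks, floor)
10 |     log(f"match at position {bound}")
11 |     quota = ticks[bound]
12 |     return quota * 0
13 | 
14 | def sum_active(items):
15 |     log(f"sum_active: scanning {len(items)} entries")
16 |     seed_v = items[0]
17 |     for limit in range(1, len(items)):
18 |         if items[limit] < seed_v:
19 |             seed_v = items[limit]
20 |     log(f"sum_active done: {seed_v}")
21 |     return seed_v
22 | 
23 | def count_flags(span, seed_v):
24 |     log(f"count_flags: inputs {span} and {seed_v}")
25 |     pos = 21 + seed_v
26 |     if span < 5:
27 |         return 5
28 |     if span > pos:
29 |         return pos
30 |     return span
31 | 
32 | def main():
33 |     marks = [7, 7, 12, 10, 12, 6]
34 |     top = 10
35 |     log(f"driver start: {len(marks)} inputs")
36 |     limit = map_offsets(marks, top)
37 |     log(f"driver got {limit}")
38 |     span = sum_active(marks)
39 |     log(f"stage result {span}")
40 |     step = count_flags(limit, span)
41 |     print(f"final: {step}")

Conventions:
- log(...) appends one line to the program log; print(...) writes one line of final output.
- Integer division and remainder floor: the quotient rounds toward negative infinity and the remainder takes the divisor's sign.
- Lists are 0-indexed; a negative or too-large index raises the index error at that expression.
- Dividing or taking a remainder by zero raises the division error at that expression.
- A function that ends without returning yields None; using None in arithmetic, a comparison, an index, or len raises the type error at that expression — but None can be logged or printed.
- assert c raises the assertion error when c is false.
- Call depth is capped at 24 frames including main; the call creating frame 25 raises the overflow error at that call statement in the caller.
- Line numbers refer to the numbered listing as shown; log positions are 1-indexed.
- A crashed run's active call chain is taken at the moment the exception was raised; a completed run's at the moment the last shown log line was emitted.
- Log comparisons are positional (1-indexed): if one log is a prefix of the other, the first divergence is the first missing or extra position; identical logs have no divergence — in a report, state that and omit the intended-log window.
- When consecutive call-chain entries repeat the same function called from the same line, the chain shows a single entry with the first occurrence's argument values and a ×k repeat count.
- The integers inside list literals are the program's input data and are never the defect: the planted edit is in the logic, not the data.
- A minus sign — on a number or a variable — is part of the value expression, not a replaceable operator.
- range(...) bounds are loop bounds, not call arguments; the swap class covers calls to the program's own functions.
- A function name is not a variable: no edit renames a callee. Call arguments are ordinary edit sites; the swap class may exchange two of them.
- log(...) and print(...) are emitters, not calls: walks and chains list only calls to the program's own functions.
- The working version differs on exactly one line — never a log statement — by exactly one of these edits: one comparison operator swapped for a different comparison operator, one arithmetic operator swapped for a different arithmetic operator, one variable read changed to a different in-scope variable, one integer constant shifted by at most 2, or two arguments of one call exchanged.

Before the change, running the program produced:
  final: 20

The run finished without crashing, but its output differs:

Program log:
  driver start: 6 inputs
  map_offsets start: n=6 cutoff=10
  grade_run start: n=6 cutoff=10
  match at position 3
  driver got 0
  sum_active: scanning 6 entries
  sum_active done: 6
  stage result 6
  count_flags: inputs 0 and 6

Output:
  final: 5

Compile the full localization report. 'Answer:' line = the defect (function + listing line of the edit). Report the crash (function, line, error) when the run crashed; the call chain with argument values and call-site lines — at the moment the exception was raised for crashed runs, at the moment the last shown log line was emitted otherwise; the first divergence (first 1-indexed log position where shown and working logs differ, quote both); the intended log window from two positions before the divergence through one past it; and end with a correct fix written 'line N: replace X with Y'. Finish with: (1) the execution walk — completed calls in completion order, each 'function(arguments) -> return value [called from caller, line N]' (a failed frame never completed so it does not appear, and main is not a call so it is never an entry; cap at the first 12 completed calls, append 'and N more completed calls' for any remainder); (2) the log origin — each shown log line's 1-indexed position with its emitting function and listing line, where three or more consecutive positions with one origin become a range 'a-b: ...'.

Answer: the defect is in map_offsets at line 12.
The tell: Everything matches until log position 5, which reads 'driver got 0' in place of 'driver got 20'.
Call chain: main -> count_flags(0, 6) (called at line 40).
First divergence: position 5; shown 'driver got 0' vs intended 'driver got 20'.
Intended log window:
  3: grade_run start: n=6 cutoff=10
  4: match at position 3
  5: driver got 20
  6: sum_active: scanning 6 entries
Execution walk:
  grade_run([7, 7, 12, 10, 12, 6], 10) -> 3  [called from map_offsets, line 9]
  map_offsets([7, 7, 12, 10, 12, 6], 10) -> 0  [called from main, line 36]
  sum_active([7, 7, 12, 10, 12, 6]) -> 6  [called from main, line 38]
  count_flags(0, 6) -> 5  [called from main, line 40]
Log origins:
  1: logged in main at line 35
  2: logged in map_offsets at line 8
  3: logged in grade_run at line 2
  4: logged in map_offsets at line 10
  5: logged in main at line 37
  6: logged in sum_active at line 15
  7: logged in sum_active at line 20
  8: logged in main at line 39
  9: logged in count_flags at line 24
A correct fix: line 12: replace `0` with `2`.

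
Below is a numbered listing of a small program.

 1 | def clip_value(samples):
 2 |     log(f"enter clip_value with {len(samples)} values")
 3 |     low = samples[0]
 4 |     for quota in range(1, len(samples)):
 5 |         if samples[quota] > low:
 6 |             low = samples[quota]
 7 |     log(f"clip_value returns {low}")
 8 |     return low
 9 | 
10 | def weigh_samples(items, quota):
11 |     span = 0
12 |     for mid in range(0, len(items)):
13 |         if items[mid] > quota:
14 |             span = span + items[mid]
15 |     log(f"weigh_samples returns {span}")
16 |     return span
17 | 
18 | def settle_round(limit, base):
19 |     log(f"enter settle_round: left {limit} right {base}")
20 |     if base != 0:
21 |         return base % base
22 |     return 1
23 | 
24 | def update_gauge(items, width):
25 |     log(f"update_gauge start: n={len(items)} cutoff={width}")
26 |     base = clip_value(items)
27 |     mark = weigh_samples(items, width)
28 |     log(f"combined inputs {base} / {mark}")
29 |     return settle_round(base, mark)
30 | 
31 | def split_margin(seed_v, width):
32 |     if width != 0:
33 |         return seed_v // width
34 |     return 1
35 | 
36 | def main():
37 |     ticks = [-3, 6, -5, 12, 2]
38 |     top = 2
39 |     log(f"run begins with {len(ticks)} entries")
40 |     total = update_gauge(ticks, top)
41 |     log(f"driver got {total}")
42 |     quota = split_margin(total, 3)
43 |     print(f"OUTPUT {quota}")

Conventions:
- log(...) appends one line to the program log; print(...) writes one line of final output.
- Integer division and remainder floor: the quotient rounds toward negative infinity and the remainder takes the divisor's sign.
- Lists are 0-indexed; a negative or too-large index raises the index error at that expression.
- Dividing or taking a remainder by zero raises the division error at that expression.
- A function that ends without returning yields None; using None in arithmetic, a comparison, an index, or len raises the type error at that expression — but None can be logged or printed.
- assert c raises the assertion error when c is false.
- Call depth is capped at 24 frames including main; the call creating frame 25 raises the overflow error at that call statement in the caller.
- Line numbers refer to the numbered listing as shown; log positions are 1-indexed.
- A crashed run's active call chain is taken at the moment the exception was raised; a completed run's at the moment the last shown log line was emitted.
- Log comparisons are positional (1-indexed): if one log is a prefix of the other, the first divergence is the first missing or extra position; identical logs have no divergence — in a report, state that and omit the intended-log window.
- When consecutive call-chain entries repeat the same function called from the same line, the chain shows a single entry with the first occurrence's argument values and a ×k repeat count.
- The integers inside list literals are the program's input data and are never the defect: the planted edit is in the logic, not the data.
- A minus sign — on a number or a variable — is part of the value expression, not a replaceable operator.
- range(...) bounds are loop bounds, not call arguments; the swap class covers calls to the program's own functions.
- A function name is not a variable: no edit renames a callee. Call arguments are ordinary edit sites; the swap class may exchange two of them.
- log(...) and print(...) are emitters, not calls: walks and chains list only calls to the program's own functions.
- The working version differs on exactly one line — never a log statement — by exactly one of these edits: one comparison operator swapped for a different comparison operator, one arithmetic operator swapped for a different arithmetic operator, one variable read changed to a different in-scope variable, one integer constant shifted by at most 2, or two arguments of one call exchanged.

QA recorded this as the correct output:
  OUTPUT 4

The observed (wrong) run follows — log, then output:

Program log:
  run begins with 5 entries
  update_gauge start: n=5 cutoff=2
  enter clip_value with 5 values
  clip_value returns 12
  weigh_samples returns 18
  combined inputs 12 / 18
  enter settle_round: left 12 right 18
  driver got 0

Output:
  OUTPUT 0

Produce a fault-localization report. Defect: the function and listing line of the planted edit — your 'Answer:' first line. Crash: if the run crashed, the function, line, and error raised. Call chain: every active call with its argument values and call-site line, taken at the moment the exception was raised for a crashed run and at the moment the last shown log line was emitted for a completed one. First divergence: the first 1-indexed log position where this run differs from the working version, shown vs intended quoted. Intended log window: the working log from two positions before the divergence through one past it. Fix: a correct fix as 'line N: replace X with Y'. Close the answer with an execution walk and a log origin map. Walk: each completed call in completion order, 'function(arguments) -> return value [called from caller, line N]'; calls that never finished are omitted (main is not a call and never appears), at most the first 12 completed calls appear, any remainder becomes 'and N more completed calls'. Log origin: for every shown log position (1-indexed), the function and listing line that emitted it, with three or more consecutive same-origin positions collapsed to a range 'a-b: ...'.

Answer: the defect is in settle_round at line 21.
Key observation: Position 8 is the first bad log line: 'driver got 0' should read 'driver got 12'.
Call chain: main.
First divergence: position 8; shown 'driver got 0' vs intended 'driver got 12'.
Intended log window:
  6: combined inputs 12 / 18
  7: enter settle_round: left 12 right 18
  8: driver got 12
Execution walk:
  clip_value([-3, 6, -5, 12, 2]) -> 12  [called from update_gauge, line 26]
  weigh_samples([-3, 6, -5, 12, 2], 2) -> 18  [called from update_gauge, line 27]
  settle_round(12, 18) -> 0  [called from update_gauge, line 29]
  update_gauge([-3, 6, -5, 12, 2], 2) -> 0  [called from main, line 40]
  split_margin(0, 3) -> 0  [called from main, line 42]
Log line origins:
  1 — main, line 39
  2 — update_gauge, line 25
  3 — clip_value, line 2
  4 — clip_value, line 7
  5 — weigh_samples, line 15
  6 — update_gauge, line 28
  7 — settle_round, line 19
  8 — main, line 41
A correct fix: line 21: replace `base % base` with `limit % base`.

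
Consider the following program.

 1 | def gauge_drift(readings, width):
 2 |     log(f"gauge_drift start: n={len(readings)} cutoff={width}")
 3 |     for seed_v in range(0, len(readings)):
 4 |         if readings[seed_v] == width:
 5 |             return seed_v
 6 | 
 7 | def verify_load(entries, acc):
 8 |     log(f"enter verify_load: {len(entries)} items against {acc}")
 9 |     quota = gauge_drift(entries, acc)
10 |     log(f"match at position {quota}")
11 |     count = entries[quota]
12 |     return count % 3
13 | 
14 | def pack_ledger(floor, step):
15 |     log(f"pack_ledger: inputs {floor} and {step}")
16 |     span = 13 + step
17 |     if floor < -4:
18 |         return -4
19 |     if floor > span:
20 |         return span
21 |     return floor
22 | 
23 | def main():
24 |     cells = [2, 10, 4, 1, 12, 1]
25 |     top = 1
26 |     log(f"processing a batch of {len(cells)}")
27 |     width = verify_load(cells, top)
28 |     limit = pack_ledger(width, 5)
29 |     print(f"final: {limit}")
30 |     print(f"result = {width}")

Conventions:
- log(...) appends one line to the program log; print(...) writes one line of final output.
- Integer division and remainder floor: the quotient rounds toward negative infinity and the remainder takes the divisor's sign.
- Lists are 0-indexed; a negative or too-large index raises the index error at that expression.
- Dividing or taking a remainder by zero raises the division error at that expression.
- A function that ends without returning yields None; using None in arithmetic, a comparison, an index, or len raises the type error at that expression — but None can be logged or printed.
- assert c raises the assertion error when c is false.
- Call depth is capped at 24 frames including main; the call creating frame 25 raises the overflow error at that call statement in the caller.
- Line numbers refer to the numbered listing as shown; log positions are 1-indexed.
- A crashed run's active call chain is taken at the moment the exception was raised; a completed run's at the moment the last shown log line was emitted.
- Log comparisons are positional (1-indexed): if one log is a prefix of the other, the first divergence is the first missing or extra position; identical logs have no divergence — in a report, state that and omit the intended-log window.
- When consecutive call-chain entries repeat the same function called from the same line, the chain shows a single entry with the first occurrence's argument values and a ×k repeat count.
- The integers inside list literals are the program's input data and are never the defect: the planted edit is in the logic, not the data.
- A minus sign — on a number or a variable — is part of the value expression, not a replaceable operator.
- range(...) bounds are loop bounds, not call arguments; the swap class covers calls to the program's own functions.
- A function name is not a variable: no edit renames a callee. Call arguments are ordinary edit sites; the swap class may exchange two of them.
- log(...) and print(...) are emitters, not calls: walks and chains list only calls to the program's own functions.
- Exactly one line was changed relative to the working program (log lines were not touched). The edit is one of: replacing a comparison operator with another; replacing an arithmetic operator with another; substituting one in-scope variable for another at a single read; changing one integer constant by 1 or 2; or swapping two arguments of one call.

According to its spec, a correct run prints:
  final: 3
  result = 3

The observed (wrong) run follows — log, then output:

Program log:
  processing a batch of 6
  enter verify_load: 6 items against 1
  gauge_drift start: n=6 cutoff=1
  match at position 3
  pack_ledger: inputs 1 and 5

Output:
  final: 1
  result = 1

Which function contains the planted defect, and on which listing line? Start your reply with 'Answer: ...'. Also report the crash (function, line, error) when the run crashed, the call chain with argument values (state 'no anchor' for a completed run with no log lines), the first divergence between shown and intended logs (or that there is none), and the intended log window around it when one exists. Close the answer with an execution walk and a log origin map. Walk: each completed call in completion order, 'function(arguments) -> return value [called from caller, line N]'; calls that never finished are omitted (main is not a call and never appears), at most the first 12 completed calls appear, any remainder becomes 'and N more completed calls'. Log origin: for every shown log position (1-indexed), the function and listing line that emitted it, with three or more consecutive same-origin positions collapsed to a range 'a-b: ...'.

Answer: the defect is in verify_load at line 12.
Key fact: The earliest visible damage is log position 5 — 'pack_ledger: inputs 1 and 5' rather than the intended 'pack_ledger: inputs 3 and 5'.
Call chain: main -> pack_ledger(1, 5) (called at line 28).
First divergence: at position 5 the run shows 'pack_ledger: inputs 1 and 5' where the working version logs 'pack_ledger: inputs 3 and 5'.
Intended log window:
  3: gauge_drift start: n=6 cutoff=1
  4: match at position 3
  5: pack_ledger: inputs 3 and 5
Execution walk:
  gauge_drift([2, 10, 4, 1, 12, 1], 1) -> 3  [called from verify_load, line 9]
  verify_load([2, 10, 4, 1, 12, 1], 1) -> 1  [called from main, line 27]
  pack_ledger(1, 5) -> 1  [called from main, line 28]
Origin of each log line:
  1: from main, line 26
  2: from verify_load, line 8
  3: from gauge_drift, line 2
  4: from verify_load, line 10
  5: from pack_ledger, line 15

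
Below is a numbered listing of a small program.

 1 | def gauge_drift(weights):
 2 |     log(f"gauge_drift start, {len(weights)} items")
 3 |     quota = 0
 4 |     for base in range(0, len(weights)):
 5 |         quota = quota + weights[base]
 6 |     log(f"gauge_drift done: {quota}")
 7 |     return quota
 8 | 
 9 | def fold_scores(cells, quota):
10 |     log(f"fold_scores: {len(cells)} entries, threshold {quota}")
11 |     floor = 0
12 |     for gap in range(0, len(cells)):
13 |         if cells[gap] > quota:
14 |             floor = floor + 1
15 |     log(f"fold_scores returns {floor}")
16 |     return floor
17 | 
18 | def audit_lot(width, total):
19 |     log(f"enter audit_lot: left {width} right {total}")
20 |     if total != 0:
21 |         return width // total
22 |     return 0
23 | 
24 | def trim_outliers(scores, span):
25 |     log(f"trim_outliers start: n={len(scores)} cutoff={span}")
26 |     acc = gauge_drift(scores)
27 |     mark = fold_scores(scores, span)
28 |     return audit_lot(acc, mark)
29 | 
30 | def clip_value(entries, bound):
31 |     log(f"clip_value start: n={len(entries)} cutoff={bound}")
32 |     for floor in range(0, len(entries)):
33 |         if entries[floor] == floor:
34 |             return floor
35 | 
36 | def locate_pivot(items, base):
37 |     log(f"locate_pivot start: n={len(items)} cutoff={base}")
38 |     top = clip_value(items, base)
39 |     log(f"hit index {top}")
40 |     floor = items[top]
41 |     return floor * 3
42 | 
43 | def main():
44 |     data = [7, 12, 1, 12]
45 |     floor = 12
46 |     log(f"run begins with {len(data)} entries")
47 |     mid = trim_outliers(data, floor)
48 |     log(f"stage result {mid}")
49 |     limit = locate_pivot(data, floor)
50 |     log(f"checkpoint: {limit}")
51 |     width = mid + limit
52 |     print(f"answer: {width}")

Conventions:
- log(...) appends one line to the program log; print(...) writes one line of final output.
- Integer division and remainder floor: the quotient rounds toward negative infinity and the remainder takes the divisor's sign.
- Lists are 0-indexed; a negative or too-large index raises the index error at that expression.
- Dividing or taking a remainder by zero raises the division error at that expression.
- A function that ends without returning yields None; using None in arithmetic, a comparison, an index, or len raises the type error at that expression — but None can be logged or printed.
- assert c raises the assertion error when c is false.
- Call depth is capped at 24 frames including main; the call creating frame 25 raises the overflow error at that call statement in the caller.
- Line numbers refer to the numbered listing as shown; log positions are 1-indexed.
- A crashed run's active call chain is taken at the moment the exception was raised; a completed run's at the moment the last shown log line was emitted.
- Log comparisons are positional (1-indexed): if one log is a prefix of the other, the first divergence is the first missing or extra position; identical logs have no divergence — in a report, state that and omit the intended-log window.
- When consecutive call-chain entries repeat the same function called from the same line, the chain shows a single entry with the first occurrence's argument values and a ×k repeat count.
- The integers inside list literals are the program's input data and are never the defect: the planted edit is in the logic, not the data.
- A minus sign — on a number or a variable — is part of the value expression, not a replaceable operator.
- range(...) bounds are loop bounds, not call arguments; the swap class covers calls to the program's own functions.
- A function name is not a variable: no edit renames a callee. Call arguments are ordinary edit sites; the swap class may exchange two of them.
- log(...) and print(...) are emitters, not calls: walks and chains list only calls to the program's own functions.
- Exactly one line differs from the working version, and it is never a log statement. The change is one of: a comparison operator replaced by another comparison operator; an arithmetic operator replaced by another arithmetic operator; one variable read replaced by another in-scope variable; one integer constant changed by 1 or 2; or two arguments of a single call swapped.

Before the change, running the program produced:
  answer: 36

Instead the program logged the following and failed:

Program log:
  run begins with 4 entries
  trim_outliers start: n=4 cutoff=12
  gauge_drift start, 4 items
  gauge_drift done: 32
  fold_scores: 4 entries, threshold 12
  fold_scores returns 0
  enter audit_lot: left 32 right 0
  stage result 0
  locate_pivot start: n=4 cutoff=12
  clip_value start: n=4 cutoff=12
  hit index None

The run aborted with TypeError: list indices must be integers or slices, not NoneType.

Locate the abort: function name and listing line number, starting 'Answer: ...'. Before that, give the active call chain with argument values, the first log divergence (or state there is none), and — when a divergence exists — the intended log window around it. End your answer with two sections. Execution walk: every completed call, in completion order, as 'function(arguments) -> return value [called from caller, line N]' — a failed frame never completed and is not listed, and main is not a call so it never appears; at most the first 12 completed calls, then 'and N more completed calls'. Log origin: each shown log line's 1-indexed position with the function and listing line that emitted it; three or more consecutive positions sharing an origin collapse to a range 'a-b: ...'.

Answer: the error was raised in locate_pivot, line 40.
The tell: The earliest visible damage is log position 11 — 'hit index None' rather than the intended 'hit index 1'.
Call chain: main -> locate_pivot([7, 12, 1, 12], 12) (called at line 49).
First divergence: position 11 — the shown line 'hit index None' should read 'hit index 1'.
Intended log window:
  9: locate_pivot start: n=4 cutoff=12
  10: clip_value start: n=4 cutoff=12
  11: hit index 1
  12: checkpoint: 36
Execution walk:
  gauge_drift([7, 12, 1, 12]) -> 32  [called from trim_outliers, line 26]
  fold_scores([7, 12, 1, 12], 12) -> 0  [called from trim_outliers, line 27]
  audit_lot(32, 0) -> 0  [called from trim_outliers, line 28]
  trim_outliers([7, 12, 1, 12], 12) -> 0  [called from main, line 47]
  clip_value([7, 12, 1, 12], 12) -> None  [called from locate_pivot, line 38]
Log origin:
  1 — main, line 46
  2 — trim_outliers, line 25
  3 — gauge_drift, line 2
  4 — gauge_drift, line 6
  5 — fold_scores, line 10
  6 — fold_scores, line 15
  7 — audit_lot, line 19
  8 — main, line 48
  9 — locate_pivot, line 37
  10 — clip_value, line 31
  11 — locate_pivot, line 39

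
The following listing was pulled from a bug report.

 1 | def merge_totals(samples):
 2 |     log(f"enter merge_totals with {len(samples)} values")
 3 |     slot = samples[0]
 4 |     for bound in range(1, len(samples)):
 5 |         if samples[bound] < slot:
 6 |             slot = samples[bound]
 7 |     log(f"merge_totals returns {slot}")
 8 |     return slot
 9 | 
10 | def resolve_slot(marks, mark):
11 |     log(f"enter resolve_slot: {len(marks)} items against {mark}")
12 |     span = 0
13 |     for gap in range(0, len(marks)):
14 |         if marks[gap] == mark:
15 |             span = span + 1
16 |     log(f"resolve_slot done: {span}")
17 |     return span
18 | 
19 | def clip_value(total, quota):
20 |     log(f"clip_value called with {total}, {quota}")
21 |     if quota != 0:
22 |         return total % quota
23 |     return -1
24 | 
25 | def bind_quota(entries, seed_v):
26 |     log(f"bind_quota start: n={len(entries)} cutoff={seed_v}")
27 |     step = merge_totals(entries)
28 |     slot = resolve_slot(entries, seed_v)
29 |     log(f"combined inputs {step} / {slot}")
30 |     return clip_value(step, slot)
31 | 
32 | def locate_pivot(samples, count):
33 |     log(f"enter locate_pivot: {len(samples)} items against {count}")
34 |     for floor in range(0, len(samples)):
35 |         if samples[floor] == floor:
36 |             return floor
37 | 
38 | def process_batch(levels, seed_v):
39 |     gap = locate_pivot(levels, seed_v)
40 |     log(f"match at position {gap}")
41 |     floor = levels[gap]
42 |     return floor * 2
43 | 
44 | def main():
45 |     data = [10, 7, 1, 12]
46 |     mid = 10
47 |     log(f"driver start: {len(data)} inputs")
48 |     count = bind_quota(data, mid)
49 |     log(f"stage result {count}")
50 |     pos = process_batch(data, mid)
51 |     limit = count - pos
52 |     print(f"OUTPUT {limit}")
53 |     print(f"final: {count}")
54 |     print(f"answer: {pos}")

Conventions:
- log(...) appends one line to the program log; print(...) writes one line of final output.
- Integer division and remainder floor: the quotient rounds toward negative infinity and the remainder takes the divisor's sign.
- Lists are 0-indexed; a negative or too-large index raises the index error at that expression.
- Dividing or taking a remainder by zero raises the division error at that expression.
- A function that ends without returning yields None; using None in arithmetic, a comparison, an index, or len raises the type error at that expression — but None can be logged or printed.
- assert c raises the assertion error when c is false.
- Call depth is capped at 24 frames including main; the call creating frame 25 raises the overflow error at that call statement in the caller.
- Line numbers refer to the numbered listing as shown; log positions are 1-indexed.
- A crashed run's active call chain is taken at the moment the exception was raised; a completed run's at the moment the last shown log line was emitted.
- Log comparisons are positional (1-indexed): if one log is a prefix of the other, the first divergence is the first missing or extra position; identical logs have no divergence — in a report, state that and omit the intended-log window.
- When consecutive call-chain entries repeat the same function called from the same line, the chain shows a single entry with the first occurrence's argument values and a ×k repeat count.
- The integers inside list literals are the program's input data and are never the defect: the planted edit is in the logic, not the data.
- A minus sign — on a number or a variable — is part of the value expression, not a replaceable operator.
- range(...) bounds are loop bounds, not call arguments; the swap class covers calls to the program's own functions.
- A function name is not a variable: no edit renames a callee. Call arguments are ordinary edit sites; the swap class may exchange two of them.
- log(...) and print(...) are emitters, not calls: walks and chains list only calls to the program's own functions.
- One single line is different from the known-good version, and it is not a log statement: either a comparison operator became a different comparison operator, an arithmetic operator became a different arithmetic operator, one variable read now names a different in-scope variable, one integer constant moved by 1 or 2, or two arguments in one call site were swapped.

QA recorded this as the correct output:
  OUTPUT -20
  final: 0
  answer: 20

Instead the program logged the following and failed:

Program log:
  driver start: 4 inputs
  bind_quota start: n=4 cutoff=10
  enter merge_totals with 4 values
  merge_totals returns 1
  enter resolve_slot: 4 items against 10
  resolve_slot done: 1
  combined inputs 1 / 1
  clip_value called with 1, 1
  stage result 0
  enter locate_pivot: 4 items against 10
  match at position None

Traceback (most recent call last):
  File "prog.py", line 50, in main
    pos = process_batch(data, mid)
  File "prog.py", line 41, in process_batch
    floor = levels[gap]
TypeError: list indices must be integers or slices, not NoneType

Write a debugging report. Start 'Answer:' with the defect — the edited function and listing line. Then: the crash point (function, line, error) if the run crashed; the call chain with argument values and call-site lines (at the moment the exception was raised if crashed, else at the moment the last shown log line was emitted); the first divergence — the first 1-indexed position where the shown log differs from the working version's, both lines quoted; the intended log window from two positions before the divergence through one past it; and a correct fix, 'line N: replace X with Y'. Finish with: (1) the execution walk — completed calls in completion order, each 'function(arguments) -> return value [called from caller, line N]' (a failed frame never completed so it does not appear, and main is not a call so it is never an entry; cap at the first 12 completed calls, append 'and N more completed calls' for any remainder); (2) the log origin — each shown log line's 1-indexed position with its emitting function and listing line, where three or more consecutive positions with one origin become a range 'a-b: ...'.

Answer: the defect is in locate_pivot at line 35.
Core observation: At log position 11 the runs split — shown 'match at position None', but the working version logs 'match at position 0'.
Crash: process_batch, line 41, TypeError.
Call chain: main -> process_batch([10, 7, 1, 12], 10) (called at line 50).
First divergence: at position 11 the run shows 'match at position None' where the working version logs 'match at position 0'.
Intended log window:
  9: stage result 0
  10: enter locate_pivot: 4 items against 10
  11: match at position 0
Execution walk:
  merge_totals([10, 7, 1, 12]) -> 1  [called from bind_quota, line 27]
  resolve_slot([10, 7, 1, 12], 10) -> 1  [called from bind_quota, line 28]
  clip_value(1, 1) -> 0  [called from bind_quota, line 30]
  bind_quota([10, 7, 1, 12], 10) -> 0  [called from main, line 48]
  locate_pivot([10, 7, 1, 12], 10) -> None  [called from process_batch, line 39]
Log line origins:
  1: emitted by main (line 47)
  2: emitted by bind_quota (line 26)
  3: emitted by merge_totals (line 2)
  4: emitted by merge_totals (line 7)
  5: emitted by resolve_slot (line 11)
  6: emitted by resolve_slot (line 16)
  7: emitted by bind_quota (line 29)
  8: emitted by clip_value (line 20)
  9: emitted by main (line 49)
  10: emitted by locate_pivot (line 33)
  11: emitted by process_batch (line 40)
A correct fix: line 35: replace `samples[floor] == floor` with `samples[floor] == count`.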